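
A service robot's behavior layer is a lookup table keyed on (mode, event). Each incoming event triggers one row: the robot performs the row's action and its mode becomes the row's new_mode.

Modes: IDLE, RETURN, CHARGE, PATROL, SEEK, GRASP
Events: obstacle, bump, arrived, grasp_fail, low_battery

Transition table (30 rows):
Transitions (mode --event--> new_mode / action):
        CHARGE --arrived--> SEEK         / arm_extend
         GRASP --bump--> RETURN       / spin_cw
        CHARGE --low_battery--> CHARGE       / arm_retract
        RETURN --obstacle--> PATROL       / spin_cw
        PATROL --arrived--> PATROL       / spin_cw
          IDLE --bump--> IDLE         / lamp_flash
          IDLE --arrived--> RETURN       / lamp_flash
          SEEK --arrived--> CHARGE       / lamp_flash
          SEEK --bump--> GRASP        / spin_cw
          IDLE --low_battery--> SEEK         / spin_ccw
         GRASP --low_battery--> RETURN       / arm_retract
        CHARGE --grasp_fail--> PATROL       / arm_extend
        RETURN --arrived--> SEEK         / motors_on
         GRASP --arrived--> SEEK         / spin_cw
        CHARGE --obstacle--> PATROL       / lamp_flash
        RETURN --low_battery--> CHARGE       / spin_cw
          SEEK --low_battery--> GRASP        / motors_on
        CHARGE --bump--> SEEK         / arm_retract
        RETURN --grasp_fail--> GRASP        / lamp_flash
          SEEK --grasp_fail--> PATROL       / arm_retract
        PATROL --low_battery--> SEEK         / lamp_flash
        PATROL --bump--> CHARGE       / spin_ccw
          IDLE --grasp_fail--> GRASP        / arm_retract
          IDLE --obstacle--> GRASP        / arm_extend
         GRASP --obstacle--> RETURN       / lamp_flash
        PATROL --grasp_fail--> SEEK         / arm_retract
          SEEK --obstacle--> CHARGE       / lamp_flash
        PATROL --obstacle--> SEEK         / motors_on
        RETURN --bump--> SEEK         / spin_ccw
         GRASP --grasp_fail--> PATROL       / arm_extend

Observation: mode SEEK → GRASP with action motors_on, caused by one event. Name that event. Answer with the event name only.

try obstacle: (SEEK, obstacle) → (CHARGE, lamp_flash)
try bump: (SEEK, bump) → (GRASP, spin_cw)
try arrived: (SEEK, arrived) → (CHARGE, lamp_flash)
try grasp_fail: (SEEK, grasp_fail) → (PATROL, arm_retract)
try low_battery: (SEEK, low_battery) → (GRASP, motors_on)  ← matches

low_battery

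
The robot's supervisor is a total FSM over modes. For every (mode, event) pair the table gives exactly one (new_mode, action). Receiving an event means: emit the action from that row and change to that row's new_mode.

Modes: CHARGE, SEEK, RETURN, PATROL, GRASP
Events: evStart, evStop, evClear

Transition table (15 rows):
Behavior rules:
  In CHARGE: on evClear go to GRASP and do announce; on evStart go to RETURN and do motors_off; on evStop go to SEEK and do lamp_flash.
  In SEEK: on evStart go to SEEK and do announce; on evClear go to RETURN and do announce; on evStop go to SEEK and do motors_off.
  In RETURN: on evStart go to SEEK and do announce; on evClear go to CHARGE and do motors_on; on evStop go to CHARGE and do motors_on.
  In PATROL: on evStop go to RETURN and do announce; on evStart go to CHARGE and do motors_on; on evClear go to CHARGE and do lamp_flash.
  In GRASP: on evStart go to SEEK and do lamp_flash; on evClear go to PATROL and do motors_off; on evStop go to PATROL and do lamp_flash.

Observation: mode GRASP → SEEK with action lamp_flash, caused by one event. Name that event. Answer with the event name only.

evStart

try evStart: (GRASP, evStart) → (SEEK, lamp_flash)  ← matches
try evStop: (GRASP, evStop) → (PATROL, lamp_flash)
try evClear: (GRASP, evClear) → (PATROL, motors_off)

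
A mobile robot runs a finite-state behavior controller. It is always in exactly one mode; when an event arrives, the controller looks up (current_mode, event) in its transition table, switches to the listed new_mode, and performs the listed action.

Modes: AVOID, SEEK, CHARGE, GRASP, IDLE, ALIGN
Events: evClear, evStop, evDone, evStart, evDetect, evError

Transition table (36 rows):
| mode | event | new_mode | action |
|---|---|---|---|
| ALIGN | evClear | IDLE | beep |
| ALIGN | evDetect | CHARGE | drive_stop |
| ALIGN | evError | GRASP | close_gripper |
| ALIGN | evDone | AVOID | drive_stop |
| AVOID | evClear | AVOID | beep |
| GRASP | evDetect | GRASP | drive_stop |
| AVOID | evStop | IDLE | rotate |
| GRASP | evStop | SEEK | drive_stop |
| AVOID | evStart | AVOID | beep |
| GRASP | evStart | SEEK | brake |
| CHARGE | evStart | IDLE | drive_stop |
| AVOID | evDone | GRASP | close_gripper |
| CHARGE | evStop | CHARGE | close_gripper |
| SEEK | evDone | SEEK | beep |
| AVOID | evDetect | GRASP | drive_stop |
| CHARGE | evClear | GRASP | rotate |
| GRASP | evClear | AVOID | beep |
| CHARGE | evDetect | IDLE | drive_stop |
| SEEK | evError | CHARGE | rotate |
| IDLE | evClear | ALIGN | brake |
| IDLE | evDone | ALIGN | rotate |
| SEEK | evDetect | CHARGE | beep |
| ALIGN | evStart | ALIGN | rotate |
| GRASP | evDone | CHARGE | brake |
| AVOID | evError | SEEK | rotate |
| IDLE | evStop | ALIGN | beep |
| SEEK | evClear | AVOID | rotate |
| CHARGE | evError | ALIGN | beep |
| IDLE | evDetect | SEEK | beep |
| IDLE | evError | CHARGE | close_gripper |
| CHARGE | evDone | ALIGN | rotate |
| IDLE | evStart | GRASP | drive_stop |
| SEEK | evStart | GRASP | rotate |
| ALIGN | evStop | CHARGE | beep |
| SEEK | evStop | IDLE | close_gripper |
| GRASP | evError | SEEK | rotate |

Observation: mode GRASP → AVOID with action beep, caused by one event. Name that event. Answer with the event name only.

evClear

try evClear: (GRASP, evClear) → (AVOID, beep)  ← matches
try evStop: (GRASP, evStop) → (SEEK, drive_stop)
try evDone: (GRASP, evDone) → (CHARGE, brake)
try evStart: (GRASP, evStart) → (SEEK, brake)
try evDetect: (GRASP, evDetect) → (GRASP, drive_stop)
try evError: (GRASP, evError) → (SEEK, rotate)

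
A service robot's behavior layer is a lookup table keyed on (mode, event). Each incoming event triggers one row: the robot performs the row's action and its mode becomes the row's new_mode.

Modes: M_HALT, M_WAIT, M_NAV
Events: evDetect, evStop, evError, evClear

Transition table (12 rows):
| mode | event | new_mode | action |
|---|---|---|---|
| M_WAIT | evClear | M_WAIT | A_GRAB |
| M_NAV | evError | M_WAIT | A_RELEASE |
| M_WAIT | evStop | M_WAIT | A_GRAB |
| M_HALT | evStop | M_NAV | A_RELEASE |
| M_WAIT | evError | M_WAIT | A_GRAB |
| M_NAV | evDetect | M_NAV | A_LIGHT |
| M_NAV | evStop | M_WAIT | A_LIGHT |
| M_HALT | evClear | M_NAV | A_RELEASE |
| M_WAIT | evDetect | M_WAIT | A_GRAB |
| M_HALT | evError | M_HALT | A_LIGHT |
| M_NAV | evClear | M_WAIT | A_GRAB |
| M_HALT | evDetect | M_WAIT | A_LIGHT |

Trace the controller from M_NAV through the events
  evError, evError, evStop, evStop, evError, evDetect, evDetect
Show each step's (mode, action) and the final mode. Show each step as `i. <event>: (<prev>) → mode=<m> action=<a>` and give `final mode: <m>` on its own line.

1. evError: (M_NAV) → mode=M_WAIT action=A_RELEASE
2. evError: (M_WAIT) → mode=M_WAIT action=A_GRAB
3. evStop: (M_WAIT) → mode=M_WAIT action=A_GRAB
4. evStop: (M_WAIT) → mode=M_WAIT action=A_GRAB
5. evError: (M_WAIT) → mode=M_WAIT action=A_GRAB
6. evDetect: (M_WAIT) → mode=M_WAIT action=A_GRAB
7. evDetect: (M_WAIT) → mode=M_WAIT action=A_GRAB

final mode: M_WAIT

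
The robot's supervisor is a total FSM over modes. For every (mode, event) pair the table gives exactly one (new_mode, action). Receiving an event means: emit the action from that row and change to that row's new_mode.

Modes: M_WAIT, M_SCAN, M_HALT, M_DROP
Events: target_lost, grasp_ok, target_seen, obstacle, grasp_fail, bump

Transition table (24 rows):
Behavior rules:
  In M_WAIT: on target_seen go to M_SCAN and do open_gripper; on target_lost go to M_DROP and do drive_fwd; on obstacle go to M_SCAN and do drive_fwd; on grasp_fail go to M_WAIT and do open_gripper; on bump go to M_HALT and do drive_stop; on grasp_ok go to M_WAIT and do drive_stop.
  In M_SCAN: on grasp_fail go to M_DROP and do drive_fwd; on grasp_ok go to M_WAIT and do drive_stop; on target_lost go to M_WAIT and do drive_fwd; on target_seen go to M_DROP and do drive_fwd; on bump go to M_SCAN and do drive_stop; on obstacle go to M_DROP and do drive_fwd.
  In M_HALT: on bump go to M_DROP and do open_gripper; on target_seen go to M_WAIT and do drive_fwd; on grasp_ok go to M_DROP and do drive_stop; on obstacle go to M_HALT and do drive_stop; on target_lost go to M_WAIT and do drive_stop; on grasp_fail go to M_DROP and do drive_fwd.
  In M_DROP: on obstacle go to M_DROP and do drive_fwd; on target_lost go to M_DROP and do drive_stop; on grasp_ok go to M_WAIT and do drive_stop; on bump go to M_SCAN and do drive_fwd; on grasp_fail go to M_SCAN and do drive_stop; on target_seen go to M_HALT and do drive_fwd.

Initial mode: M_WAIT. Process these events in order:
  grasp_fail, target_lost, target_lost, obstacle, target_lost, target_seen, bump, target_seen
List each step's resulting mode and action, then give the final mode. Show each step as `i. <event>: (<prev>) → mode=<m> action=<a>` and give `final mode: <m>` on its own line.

final mode: M_HALT

1. grasp_fail: (M_WAIT) → mode=M_WAIT action=open_gripper
2. target_lost: (M_WAIT) → mode=M_DROP action=drive_fwd
3. target_lost: (M_DROP) → mode=M_DROP action=drive_stop
4. obstacle: (M_DROP) → mode=M_DROP action=drive_fwd
5. target_lost: (M_DROP) → mode=M_DROP action=drive_stop
6. target_seen: (M_DROP) → mode=M_HALT action=drive_fwd
7. bump: (M_HALT) → mode=M_DROP action=open_gripper
8. target_seen: (M_DROP) → mode=M_HALT action=drive_fwd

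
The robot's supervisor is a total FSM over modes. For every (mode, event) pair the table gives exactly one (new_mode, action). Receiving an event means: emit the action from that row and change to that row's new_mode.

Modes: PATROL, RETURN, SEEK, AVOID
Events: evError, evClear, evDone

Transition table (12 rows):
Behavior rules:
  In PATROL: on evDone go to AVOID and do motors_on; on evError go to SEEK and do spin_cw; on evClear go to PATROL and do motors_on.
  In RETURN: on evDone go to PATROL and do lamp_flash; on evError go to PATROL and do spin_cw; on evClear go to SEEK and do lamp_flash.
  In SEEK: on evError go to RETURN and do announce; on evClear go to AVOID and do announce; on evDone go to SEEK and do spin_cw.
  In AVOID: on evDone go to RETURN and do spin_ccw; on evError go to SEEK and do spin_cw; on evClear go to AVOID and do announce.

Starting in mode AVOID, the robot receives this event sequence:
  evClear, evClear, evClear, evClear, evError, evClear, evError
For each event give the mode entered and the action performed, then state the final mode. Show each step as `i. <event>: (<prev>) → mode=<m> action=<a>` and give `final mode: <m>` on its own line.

1. evClear: (AVOID) → mode=AVOID action=announce
2. evClear: (AVOID) → mode=AVOID action=announce
3. evClear: (AVOID) → mode=AVOID action=announce
4. evClear: (AVOID) → mode=AVOID action=announce
5. evError: (AVOID) → mode=SEEK action=spin_cw
6. evClear: (SEEK) → mode=AVOID action=announce
7. evError: (AVOID) → mode=SEEK action=spin_cw

final mode: SEEK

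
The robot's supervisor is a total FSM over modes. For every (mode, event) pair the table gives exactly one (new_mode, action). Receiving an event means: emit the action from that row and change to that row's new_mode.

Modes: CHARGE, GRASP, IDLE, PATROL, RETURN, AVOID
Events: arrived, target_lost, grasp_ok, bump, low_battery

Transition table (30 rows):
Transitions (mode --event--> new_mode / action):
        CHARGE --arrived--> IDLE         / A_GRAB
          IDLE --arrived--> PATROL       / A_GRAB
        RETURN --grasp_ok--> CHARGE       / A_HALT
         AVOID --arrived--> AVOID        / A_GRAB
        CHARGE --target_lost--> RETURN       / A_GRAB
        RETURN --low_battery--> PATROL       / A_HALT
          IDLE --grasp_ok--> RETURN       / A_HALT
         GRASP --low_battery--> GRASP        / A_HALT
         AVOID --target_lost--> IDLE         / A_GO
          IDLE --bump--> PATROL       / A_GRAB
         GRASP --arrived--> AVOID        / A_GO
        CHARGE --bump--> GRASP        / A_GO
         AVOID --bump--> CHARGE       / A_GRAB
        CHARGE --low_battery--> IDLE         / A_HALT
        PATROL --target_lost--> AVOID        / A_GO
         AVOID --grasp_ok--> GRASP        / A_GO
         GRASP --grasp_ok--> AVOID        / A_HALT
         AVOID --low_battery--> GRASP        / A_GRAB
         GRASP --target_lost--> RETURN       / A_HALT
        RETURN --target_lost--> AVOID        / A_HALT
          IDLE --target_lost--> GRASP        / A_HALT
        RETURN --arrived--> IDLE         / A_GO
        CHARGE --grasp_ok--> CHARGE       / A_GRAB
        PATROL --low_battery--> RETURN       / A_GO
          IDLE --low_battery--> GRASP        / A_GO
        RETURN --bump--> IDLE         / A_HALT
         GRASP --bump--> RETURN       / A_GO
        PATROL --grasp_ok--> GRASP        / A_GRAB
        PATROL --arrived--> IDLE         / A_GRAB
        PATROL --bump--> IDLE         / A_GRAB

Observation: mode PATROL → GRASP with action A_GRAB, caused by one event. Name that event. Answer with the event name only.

grasp_ok

try arrived: (PATROL, arrived) → (IDLE, A_GRAB)
try target_lost: (PATROL, target_lost) → (AVOID, A_GO)
try grasp_ok: (PATROL, grasp_ok) → (GRASP, A_GRAB)  ← matches
try bump: (PATROL, bump) → (IDLE, A_GRAB)
try low_battery: (PATROL, low_battery) → (RETURN, A_GO)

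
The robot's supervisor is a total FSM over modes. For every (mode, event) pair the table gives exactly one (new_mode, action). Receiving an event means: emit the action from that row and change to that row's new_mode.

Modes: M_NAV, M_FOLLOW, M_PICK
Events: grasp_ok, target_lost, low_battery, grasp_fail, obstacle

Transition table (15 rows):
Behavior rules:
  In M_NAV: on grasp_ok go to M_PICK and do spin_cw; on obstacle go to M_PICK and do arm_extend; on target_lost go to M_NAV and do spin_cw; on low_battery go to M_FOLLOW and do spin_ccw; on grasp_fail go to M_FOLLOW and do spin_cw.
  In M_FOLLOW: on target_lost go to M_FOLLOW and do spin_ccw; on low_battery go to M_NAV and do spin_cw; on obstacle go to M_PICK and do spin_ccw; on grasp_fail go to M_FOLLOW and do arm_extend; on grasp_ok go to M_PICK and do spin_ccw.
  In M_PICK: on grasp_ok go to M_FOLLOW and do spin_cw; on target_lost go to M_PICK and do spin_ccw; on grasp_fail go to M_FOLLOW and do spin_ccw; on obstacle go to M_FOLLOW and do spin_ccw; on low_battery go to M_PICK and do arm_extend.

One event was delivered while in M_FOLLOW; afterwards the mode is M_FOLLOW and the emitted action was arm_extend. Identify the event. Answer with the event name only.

try grasp_ok: (M_FOLLOW, grasp_ok) → (M_PICK, spin_ccw)
try target_lost: (M_FOLLOW, target_lost) → (M_FOLLOW, spin_ccw)
try low_battery: (M_FOLLOW, low_battery) → (M_NAV, spin_cw)
try grasp_fail: (M_FOLLOW, grasp_fail) → (M_FOLLOW, arm_extend)  ← matches
try obstacle: (M_FOLLOW, obstacle) → (M_PICK, spin_ccw)

grasp_fail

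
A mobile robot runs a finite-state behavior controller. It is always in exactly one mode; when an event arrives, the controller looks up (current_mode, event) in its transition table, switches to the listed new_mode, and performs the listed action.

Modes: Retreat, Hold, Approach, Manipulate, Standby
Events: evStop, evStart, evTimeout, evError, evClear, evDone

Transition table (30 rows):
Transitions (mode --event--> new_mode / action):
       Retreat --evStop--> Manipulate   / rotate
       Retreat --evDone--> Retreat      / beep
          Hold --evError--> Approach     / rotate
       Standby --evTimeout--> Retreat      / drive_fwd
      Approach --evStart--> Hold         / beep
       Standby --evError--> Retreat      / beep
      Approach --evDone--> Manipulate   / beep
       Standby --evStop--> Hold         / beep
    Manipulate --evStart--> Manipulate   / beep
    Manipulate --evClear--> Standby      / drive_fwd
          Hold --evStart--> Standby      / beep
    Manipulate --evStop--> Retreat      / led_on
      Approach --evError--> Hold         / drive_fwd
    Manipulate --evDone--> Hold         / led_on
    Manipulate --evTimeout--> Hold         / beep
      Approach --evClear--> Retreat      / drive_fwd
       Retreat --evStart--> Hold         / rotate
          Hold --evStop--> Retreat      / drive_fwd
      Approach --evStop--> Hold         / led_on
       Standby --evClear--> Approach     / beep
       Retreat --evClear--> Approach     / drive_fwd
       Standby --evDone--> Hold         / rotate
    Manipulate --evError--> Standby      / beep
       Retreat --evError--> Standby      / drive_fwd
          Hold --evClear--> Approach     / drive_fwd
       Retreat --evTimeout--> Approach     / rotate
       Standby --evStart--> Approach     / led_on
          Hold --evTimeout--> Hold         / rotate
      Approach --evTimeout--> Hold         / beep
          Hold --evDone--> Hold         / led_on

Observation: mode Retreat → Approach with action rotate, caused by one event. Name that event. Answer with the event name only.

try evStop: (Retreat, evStop) → (Manipulate, rotate)
try evStart: (Retreat, evStart) → (Hold, rotate)
try evTimeout: (Retreat, evTimeout) → (Approach, rotate)  ← matches
try evError: (Retreat, evError) → (Standby, drive_fwd)
try evClear: (Retreat, evClear) → (Approach, drive_fwd)
try evDone: (Retreat, evDone) → (Retreat, beep)

evTimeout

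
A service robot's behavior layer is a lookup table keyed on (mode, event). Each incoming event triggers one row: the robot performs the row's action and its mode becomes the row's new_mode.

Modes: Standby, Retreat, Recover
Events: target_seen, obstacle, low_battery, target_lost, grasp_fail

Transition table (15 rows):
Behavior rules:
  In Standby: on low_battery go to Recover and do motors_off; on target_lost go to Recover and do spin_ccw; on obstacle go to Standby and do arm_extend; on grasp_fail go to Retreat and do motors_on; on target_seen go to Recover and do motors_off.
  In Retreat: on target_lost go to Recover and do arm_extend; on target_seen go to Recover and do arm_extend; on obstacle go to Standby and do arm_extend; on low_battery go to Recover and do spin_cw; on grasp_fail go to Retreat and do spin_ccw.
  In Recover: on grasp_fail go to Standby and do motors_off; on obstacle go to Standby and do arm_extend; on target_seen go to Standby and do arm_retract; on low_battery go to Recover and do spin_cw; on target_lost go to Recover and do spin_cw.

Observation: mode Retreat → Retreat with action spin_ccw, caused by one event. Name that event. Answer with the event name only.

grasp_fail

try target_seen: (Retreat, target_seen) → (Recover, arm_extend)
try obstacle: (Retreat, obstacle) → (Standby, arm_extend)
try low_battery: (Retreat, low_battery) → (Recover, spin_cw)
try target_lost: (Retreat, target_lost) → (Recover, arm_extend)
try grasp_fail: (Retreat, grasp_fail) → (Retreat, spin_ccw)  ← matches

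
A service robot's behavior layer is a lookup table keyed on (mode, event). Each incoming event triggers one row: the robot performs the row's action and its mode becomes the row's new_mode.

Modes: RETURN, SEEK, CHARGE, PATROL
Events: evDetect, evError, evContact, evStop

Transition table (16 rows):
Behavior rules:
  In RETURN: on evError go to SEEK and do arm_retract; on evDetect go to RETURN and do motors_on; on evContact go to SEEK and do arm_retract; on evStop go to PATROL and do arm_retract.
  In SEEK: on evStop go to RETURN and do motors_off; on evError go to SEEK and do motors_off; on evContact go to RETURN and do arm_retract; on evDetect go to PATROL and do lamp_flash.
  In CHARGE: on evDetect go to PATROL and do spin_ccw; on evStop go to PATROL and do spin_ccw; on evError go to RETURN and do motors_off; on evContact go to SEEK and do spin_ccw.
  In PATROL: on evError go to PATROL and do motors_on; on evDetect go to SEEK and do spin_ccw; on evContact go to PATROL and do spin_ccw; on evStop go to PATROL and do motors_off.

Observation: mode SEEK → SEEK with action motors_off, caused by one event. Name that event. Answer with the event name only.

evError

try evDetect: (SEEK, evDetect) → (PATROL, lamp_flash)
try evError: (SEEK, evError) → (SEEK, motors_off)  ← matches
try evContact: (SEEK, evContact) → (RETURN, arm_retract)
try evStop: (SEEK, evStop) → (RETURN, motors_off)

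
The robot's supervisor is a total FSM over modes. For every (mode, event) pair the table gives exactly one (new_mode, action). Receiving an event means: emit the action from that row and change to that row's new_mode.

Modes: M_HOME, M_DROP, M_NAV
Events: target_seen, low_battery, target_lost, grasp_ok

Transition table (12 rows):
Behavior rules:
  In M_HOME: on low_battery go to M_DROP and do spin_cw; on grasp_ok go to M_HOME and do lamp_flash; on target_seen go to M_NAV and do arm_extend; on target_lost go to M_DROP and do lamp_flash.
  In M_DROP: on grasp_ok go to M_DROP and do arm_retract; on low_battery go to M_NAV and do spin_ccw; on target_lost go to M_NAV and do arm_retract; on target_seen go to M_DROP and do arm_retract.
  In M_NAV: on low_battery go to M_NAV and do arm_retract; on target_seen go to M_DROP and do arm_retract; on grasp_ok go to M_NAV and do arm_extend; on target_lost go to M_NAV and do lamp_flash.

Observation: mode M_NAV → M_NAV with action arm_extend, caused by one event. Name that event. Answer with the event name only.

grasp_ok

try target_seen: (M_NAV, target_seen) → (M_DROP, arm_retract)
try low_battery: (M_NAV, low_battery) → (M_NAV, arm_retract)
try target_lost: (M_NAV, target_lost) → (M_NAV, lamp_flash)
try grasp_ok: (M_NAV, grasp_ok) → (M_NAV, arm_extend)  ← matches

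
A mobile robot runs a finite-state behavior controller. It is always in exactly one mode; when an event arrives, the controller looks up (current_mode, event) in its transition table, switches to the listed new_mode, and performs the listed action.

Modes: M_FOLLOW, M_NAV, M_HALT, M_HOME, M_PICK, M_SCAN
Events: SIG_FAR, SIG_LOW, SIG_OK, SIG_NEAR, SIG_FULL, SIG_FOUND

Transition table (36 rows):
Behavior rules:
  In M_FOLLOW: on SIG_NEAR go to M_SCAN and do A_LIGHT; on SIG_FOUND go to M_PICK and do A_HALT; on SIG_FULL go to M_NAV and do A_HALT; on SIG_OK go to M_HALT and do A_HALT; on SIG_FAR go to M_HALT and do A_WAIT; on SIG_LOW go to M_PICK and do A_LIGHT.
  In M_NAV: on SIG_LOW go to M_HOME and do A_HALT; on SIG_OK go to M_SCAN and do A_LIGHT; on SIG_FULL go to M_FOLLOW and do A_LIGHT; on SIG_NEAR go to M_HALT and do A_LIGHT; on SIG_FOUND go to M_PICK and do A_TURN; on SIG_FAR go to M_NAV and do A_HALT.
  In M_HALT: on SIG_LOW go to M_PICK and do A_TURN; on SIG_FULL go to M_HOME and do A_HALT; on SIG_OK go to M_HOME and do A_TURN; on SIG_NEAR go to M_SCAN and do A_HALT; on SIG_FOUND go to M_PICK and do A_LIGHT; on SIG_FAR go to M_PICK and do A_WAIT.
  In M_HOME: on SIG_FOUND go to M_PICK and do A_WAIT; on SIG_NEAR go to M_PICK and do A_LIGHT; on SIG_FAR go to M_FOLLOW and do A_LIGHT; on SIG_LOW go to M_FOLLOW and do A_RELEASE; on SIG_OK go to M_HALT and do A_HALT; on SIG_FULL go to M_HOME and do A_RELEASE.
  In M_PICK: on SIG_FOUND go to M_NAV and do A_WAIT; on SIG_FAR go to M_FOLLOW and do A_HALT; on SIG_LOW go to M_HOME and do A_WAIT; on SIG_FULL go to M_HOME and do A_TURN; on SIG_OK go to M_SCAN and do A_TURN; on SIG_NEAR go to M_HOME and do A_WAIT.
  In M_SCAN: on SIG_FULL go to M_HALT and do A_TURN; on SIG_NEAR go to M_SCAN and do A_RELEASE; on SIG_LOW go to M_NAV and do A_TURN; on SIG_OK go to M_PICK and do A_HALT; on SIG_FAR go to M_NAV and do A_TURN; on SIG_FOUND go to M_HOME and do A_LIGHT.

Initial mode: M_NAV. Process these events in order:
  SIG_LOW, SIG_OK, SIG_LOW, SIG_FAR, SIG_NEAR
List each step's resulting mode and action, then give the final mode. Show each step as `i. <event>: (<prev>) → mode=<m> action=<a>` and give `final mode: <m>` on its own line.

1. SIG_LOW: (M_NAV) → mode=M_HOME action=A_HALT
2. SIG_OK: (M_HOME) → mode=M_HALT action=A_HALT
3. SIG_LOW: (M_HALT) → mode=M_PICK action=A_TURN
4. SIG_FAR: (M_PICK) → mode=M_FOLLOW action=A_HALT
5. SIG_NEAR: (M_FOLLOW) → mode=M_SCAN action=A_LIGHT

final mode: M_SCAN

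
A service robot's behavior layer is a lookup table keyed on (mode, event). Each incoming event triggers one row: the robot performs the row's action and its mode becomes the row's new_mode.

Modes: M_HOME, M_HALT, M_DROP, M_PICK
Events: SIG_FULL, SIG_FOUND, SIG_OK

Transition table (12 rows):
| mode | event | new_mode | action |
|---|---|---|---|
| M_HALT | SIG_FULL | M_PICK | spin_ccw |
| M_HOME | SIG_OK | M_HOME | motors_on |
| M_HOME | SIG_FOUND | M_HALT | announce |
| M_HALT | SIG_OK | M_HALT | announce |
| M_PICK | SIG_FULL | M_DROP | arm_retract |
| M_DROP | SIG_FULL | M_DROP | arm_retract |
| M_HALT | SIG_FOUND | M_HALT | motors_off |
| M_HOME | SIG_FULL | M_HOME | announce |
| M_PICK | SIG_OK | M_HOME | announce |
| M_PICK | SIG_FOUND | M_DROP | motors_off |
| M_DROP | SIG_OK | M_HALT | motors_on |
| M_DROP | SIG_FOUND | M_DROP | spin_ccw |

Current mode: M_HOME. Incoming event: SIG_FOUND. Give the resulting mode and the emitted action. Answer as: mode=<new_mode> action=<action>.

mode=M_HALT action=announce

current mode = M_HOME; filter table to that mode:
  (M_HOME, SIG_OK) → (M_HOME, motors_on)
  (M_HOME, SIG_FOUND) → (M_HALT, announce)  ← event matches
  (M_HOME, SIG_FULL) → (M_HOME, announce)
event = SIG_FOUND selects (M_HALT, announce)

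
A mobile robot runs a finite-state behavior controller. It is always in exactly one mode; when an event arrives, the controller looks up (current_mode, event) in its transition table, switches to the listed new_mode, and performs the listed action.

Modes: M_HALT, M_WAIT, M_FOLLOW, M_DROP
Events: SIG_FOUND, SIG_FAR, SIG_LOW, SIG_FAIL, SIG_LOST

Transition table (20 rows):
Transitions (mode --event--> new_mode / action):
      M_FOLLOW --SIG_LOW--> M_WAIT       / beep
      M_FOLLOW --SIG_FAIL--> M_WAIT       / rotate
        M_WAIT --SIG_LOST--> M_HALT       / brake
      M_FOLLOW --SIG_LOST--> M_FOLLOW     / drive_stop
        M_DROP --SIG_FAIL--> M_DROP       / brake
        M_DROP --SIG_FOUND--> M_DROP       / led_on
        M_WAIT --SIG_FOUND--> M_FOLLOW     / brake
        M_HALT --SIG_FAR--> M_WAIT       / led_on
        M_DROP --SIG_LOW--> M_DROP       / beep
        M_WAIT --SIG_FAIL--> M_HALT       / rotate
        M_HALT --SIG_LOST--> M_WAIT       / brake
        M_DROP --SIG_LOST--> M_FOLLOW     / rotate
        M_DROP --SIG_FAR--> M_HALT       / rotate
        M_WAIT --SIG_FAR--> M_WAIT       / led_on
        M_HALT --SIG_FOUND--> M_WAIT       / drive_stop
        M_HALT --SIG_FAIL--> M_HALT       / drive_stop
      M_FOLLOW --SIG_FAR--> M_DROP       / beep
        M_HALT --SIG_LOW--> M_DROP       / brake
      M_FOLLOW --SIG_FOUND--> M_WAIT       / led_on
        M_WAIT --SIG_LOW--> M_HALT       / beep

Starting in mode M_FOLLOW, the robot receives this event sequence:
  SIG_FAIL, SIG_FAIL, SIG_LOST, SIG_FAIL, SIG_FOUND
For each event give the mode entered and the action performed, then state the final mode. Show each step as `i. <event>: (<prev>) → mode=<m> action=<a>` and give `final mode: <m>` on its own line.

1. SIG_FAIL: (M_FOLLOW) → mode=M_WAIT action=rotate
2. SIG_FAIL: (M_WAIT) → mode=M_HALT action=rotate
3. SIG_LOST: (M_HALT) → mode=M_WAIT action=brake
4. SIG_FAIL: (M_WAIT) → mode=M_HALT action=rotate
5. SIG_FOUND: (M_HALT) → mode=M_WAIT action=drive_stop

final mode: M_WAIT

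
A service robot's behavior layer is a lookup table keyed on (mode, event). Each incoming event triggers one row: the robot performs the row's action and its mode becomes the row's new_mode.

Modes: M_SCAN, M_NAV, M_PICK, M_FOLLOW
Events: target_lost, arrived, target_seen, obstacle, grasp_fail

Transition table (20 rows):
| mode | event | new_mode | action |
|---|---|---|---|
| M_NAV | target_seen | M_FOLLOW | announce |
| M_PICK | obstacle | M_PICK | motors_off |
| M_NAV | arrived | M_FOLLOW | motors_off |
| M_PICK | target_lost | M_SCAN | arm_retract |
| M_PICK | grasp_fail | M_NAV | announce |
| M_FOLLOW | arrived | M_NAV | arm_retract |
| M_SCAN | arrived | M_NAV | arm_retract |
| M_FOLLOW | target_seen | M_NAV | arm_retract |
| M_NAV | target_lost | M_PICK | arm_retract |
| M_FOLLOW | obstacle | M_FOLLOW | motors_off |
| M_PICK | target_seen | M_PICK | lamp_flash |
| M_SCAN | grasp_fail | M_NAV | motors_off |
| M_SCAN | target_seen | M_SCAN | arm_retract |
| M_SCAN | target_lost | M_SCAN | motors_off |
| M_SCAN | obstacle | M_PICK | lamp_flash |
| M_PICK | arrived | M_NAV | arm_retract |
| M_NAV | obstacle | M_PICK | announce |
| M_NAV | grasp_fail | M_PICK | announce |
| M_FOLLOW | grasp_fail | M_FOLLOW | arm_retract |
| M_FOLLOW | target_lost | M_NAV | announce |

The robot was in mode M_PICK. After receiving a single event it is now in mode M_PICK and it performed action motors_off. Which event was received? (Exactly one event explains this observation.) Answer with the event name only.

try target_lost: (M_PICK, target_lost) → (M_SCAN, arm_retract)
try arrived: (M_PICK, arrived) → (M_NAV, arm_retract)
try target_seen: (M_PICK, target_seen) → (M_PICK, lamp_flash)
try obstacle: (M_PICK, obstacle) → (M_PICK, motors_off)  ← matches
try grasp_fail: (M_PICK, grasp_fail) → (M_NAV, announce)

obstacle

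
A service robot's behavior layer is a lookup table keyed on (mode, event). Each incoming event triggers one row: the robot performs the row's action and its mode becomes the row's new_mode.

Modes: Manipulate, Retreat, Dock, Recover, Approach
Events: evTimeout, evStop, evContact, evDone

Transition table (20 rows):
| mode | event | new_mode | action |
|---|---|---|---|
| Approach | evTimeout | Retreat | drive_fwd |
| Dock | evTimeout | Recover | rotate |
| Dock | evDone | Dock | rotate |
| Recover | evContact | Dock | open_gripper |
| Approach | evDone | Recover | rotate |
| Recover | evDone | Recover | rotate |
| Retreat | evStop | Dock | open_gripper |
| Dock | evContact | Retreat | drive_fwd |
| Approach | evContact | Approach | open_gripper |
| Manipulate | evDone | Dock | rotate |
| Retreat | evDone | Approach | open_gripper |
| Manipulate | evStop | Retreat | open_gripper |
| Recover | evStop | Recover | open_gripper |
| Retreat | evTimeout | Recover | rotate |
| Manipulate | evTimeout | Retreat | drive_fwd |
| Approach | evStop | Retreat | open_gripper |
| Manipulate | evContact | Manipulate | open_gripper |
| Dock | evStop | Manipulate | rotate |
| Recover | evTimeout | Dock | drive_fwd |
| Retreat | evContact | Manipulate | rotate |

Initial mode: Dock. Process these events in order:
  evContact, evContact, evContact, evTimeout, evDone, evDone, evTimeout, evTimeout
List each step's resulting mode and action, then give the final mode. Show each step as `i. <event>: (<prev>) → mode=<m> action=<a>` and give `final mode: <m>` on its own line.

final mode: Recover

1. evContact: (Dock) → mode=Retreat action=drive_fwd
2. evContact: (Retreat) → mode=Manipulate action=rotate
3. evContact: (Manipulate) → mode=Manipulate action=open_gripper
4. evTimeout: (Manipulate) → mode=Retreat action=drive_fwd
5. evDone: (Retreat) → mode=Approach action=open_gripper
6. evDone: (Approach) → mode=Recover action=rotate
7. evTimeout: (Recover) → mode=Dock action=drive_fwd
8. evTimeout: (Dock) → mode=Recover action=rotate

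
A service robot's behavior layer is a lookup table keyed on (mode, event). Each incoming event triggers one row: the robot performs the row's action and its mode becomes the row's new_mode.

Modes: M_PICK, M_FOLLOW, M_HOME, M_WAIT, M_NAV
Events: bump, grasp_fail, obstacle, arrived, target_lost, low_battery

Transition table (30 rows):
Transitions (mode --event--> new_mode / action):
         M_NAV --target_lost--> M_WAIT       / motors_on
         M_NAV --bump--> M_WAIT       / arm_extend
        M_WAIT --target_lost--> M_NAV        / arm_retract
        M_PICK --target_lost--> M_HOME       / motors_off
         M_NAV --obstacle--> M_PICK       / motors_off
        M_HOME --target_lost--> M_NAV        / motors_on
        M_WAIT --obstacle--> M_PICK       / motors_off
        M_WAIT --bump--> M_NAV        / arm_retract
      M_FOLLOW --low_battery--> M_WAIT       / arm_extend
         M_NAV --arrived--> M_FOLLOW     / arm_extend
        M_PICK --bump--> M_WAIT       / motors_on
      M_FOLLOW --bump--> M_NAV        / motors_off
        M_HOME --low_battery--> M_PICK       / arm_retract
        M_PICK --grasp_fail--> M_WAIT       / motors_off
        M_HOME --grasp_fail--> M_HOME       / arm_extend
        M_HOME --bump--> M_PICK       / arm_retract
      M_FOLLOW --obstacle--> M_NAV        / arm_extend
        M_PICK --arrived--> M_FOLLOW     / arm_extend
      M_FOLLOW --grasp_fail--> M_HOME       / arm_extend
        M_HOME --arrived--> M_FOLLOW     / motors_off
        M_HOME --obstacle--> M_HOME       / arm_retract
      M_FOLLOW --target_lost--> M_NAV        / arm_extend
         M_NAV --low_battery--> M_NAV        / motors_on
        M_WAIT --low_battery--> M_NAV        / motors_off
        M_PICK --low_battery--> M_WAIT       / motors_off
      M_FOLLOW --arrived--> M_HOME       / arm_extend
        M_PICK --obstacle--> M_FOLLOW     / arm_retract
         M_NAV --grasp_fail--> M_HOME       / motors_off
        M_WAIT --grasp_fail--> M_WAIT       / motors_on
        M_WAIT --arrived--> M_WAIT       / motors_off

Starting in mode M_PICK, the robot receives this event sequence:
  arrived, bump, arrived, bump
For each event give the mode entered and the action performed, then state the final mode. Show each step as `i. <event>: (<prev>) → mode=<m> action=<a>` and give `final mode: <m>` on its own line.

1. arrived: (M_PICK) → mode=M_FOLLOW action=arm_extend
2. bump: (M_FOLLOW) → mode=M_NAV action=motors_off
3. arrived: (M_NAV) → mode=M_FOLLOW action=arm_extend
4. bump: (M_FOLLOW) → mode=M_NAV action=motors_off

final mode: M_NAV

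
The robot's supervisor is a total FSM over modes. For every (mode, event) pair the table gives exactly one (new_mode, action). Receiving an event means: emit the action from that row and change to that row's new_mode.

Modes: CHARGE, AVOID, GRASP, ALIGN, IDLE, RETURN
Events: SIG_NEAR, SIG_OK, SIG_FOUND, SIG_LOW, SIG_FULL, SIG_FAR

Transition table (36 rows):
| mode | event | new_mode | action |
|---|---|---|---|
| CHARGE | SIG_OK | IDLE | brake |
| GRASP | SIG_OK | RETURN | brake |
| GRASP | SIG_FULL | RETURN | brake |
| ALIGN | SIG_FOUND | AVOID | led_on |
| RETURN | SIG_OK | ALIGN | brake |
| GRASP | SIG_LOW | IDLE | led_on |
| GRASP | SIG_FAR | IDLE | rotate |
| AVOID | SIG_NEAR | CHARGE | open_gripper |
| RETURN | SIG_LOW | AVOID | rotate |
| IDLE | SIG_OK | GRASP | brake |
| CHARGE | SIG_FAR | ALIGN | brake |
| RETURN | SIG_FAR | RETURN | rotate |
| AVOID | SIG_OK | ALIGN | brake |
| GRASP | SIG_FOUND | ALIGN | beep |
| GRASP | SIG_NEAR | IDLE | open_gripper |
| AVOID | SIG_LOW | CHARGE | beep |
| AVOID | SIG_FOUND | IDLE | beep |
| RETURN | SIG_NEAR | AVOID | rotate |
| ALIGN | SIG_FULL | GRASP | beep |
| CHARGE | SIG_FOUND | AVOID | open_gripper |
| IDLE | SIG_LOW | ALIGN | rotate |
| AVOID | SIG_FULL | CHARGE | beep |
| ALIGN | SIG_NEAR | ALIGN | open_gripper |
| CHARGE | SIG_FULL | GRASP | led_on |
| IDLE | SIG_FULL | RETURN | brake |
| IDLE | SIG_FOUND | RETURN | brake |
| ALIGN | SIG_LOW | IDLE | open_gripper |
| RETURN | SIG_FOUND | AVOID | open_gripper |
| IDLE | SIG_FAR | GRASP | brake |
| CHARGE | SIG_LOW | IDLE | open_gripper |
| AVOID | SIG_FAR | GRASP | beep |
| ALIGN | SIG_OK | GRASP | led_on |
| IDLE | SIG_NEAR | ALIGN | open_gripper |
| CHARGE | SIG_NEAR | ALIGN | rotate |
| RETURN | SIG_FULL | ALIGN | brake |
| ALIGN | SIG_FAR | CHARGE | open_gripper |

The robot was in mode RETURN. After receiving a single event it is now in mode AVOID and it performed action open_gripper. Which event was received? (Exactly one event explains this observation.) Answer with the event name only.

try SIG_NEAR: (RETURN, SIG_NEAR) → (AVOID, rotate)
try SIG_OK: (RETURN, SIG_OK) → (ALIGN, brake)
try SIG_FOUND: (RETURN, SIG_FOUND) → (AVOID, open_gripper)  ← matches
try SIG_LOW: (RETURN, SIG_LOW) → (AVOID, rotate)
try SIG_FULL: (RETURN, SIG_FULL) → (ALIGN, brake)
try SIG_FAR: (RETURN, SIG_FAR) → (RETURN, rotate)

SIG_FOUND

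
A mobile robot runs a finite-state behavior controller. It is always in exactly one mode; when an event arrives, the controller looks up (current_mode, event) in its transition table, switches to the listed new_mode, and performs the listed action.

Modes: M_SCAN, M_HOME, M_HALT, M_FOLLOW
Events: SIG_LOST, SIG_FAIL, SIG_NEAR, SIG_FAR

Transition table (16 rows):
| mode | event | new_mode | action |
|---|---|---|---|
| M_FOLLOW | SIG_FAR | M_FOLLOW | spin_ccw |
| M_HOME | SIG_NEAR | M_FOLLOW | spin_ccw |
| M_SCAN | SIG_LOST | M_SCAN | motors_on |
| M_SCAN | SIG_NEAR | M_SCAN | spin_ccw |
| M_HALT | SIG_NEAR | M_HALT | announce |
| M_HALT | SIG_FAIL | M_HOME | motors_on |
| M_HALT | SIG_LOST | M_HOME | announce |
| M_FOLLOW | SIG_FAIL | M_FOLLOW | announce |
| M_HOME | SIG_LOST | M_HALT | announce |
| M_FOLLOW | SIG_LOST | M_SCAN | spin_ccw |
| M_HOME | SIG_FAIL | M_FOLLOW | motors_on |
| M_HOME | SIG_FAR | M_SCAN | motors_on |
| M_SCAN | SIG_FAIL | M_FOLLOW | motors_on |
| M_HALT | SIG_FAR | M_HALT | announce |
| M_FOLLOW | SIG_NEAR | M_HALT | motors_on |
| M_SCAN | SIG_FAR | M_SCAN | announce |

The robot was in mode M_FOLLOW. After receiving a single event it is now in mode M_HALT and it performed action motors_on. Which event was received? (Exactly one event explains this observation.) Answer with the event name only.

SIG_NEAR

try SIG_LOST: (M_FOLLOW, SIG_LOST) → (M_SCAN, spin_ccw)
try SIG_FAIL: (M_FOLLOW, SIG_FAIL) → (M_FOLLOW, announce)
try SIG_NEAR: (M_FOLLOW, SIG_NEAR) → (M_HALT, motors_on)  ← matches
try SIG_FAR: (M_FOLLOW, SIG_FAR) → (M_FOLLOW, spin_ccw)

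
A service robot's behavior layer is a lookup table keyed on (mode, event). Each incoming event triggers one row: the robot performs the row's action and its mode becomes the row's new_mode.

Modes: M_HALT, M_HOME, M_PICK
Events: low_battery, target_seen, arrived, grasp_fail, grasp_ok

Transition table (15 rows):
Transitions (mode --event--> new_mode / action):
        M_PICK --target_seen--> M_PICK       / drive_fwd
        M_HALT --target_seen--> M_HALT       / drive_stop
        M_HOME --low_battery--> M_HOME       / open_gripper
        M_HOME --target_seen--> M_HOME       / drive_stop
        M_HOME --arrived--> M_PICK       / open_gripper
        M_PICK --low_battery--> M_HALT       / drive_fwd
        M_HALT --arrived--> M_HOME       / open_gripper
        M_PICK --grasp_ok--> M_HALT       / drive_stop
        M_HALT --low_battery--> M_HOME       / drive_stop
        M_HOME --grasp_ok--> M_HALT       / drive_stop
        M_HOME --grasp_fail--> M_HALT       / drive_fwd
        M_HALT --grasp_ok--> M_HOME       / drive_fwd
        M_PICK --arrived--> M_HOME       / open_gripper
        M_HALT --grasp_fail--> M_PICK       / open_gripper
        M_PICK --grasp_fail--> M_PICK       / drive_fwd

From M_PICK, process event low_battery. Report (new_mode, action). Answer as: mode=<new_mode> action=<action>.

mode=M_HALT action=drive_fwd

current mode = M_PICK; filter table to that mode:
  (M_PICK, target_seen) → (M_PICK, drive_fwd)
  (M_PICK, low_battery) → (M_HALT, drive_fwd)  ← event matches
  (M_PICK, grasp_ok) → (M_HALT, drive_stop)
  (M_PICK, arrived) → (M_HOME, open_gripper)
  (M_PICK, grasp_fail) → (M_PICK, drive_fwd)
event = low_battery selects (M_HALT, drive_fwd)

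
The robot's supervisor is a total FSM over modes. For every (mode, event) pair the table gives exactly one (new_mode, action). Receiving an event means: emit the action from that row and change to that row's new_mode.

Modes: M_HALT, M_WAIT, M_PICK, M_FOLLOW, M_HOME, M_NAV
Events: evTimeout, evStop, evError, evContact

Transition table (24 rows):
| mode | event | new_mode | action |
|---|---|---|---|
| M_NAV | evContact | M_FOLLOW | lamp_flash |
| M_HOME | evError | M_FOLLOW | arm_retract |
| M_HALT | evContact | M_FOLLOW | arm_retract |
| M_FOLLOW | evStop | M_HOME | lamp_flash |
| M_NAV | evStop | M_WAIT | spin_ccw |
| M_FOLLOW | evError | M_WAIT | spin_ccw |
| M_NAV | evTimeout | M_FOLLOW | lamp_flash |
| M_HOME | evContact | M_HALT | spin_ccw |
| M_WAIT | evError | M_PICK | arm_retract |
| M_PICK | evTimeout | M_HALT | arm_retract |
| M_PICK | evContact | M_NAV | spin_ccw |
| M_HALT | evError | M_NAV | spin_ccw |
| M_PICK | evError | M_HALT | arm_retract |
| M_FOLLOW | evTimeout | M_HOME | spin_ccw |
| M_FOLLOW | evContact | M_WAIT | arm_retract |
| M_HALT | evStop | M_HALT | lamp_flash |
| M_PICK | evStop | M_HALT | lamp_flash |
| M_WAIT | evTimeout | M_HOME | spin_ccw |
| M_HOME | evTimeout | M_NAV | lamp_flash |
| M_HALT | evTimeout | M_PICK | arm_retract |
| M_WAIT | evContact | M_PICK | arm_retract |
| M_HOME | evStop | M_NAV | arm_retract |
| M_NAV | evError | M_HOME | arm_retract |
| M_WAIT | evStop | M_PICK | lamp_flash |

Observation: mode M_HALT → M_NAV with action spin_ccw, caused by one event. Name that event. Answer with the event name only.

evError

try evTimeout: (M_HALT, evTimeout) → (M_PICK, arm_retract)
try evStop: (M_HALT, evStop) → (M_HALT, lamp_flash)
try evError: (M_HALT, evError) → (M_NAV, spin_ccw)  ← matches
try evContact: (M_HALT, evContact) → (M_FOLLOW, arm_retract)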